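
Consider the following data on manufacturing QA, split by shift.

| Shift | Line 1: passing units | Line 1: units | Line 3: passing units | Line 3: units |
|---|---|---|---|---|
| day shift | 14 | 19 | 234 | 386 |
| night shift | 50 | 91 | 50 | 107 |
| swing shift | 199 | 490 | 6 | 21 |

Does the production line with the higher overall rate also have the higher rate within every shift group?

Day shift: Line 1 14/19 = 73.7%, Line 3 234/386 = 60.6% → Line 1
Night shift: Line 1 50/91 = 54.9%, Line 3 50/107 = 46.7% → Line 1
Swing shift: Line 1 199/490 = 40.6%, Line 3 6/21 = 28.6% → Line 1
Overall: Line 1 263/600 = 43.8%, Line 3 290/514 = 56.4% → Line 3
Line 1 wins each shift group but Line 3 wins overall — the comparison reverses. Line 1's units skew toward swing shift, which has a lower base rate.

No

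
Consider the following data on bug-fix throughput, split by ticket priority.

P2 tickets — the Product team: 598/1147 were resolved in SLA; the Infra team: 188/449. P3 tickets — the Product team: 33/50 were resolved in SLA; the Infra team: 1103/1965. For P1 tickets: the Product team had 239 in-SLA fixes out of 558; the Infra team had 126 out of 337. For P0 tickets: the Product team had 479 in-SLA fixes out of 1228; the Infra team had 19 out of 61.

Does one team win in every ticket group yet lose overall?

Yes

P2: the Product team 598/1147 = 52.1%, the Infra team 188/449 = 41.9% → the Product team
P3: the Product team 33/50 = 66.0%, the Infra team 1103/1965 = 56.1% → the Product team
P1: the Product team 239/558 = 42.8%, the Infra team 126/337 = 37.4% → the Product team
P0: the Product team 479/1228 = 39.0%, the Infra team 19/61 = 31.1% → the Product team
Overall: the Product team 1349/2983 = 45.2%, the Infra team 1436/2812 = 51.1% → the Infra team
The Product team wins each ticket group but the Infra team wins overall — the comparison reverses. The Product team's tickets skew toward P0, which has a lower base rate.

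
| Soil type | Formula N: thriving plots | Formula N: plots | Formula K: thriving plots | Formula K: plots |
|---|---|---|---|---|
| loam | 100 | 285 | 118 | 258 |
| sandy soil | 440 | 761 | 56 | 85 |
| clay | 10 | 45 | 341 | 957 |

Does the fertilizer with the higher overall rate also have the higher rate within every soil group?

Loam: Formula N 100/285 = 35.1%, Formula K 118/258 = 45.7% → Formula K
Sandy soil: Formula N 440/761 = 57.8%, Formula K 56/85 = 65.9% → Formula K
Clay: Formula N 10/45 = 22.2%, Formula K 341/957 = 35.6% → Formula K
Overall: Formula N 550/1091 = 50.4%, Formula K 515/1300 = 39.6% → Formula N
Formula K wins each soil group but Formula N wins overall — the comparison reverses. Formula K's plots skew toward clay, which has a lower base rate.

No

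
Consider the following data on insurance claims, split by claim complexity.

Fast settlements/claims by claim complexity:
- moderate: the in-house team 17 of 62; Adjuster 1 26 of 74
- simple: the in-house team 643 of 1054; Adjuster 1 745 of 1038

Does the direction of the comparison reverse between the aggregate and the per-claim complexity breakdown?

Moderate: the in-house team 17/62 = 27.4%, Adjuster 1 26/74 = 35.1% → Adjuster 1
Simple: the in-house team 643/1054 = 61.0%, Adjuster 1 745/1038 = 71.8% → Adjuster 1
Overall: the in-house team 660/1116 = 59.1%, Adjuster 1 771/1112 = 69.3% → Adjuster 1
Adjuster 1 wins overall and in every claim group — no reversal.

No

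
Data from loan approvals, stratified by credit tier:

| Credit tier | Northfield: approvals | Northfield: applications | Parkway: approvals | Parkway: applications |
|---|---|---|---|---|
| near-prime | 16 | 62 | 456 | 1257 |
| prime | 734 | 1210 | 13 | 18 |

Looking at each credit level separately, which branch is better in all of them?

Parkway

Near-prime: Northfield 16/62 = 25.8%, Parkway 456/1257 = 36.3% → Parkway
Prime: Northfield 734/1210 = 60.7%, Parkway 13/18 = 72.2% → Parkway
Parkway has the higher rate in both groups.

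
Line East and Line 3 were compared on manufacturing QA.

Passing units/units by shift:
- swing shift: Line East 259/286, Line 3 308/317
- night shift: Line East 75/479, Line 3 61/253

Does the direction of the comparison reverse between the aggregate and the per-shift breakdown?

No

Swing shift: Line East 259/286 = 90.6%, Line 3 308/317 = 97.2% → Line 3
Night shift: Line East 75/479 = 15.7%, Line 3 61/253 = 24.1% → Line 3
Overall: Line East 334/765 = 43.7%, Line 3 369/570 = 64.7% → Line 3
Line 3 wins overall and in every shift group — no reversal.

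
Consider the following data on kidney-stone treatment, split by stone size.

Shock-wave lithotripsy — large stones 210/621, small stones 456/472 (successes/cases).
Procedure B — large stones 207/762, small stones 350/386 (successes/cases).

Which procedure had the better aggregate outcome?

shock-wave lithotripsy

Large stones: shock-wave lithotripsy 210/621 = 33.8%, Procedure B 207/762 = 27.2% → shock-wave lithotripsy
Small stones: shock-wave lithotripsy 456/472 = 96.6%, Procedure B 350/386 = 90.7% → shock-wave lithotripsy
Overall: shock-wave lithotripsy 666/1093 = 60.9%, Procedure B 557/1148 = 48.5% → shock-wave lithotripsy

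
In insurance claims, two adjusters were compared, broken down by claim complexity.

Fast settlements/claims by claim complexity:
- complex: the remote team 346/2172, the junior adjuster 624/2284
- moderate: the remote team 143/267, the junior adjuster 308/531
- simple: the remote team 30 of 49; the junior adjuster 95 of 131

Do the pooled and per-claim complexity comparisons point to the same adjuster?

Complex: the remote team 346/2172 = 15.9%, the junior adjuster 624/2284 = 27.3% → the junior adjuster
Moderate: the remote team 143/267 = 53.6%, the junior adjuster 308/531 = 58.0% → the junior adjuster
Simple: the remote team 30/49 = 61.2%, the junior adjuster 95/131 = 72.5% → the junior adjuster
Overall: the remote team 519/2488 = 20.9%, the junior adjuster 1027/2946 = 34.9% → the junior adjuster
The junior adjuster wins overall and in every claim group — no reversal.

Yes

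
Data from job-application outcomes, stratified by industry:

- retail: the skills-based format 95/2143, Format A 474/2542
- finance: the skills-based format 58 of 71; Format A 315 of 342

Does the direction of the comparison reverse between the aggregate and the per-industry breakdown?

Retail: the skills-based format 95/2143 = 4.4%, Format A 474/2542 = 18.6% → Format A
Finance: the skills-based format 58/71 = 81.7%, Format A 315/342 = 92.1% → Format A
Overall: the skills-based format 153/2214 = 6.9%, Format A 789/2884 = 27.4% → Format A
Format A wins overall and in every industry group — no reversal.

No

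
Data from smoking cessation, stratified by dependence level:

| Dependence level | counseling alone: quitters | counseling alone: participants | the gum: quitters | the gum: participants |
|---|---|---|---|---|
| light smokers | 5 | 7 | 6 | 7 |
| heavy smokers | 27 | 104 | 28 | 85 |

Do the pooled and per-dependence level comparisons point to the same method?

Yes

Light smokers: counseling alone 5/7 = 71.4%, the gum 6/7 = 85.7% → the gum
Heavy smokers: counseling alone 27/104 = 26.0%, the gum 28/85 = 32.9% → the gum
Overall: counseling alone 32/111 = 28.8%, the gum 34/92 = 37.0% → the gum
The gum wins overall and in every dependence group — no reversal.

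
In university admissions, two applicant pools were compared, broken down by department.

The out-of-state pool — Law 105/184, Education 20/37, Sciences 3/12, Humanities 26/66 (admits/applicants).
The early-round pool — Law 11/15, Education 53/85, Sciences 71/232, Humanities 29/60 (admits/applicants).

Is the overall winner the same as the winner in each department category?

Law: the out-of-state pool 105/184 = 57.1%, the early-round pool 11/15 = 73.3% → the early-round pool
Education: the out-of-state pool 20/37 = 54.1%, the early-round pool 53/85 = 62.4% → the early-round pool
Sciences: the out-of-state pool 3/12 = 25.0%, the early-round pool 71/232 = 30.6% → the early-round pool
Humanities: the out-of-state pool 26/66 = 39.4%, the early-round pool 29/60 = 48.3% → the early-round pool
Overall: the out-of-state pool 154/299 = 51.5%, the early-round pool 164/392 = 41.8% → the out-of-state pool
The early-round pool wins each department group but the out-of-state pool wins overall — the comparison reverses. The early-round pool's applicants skew toward Sciences, which has a lower base rate.

No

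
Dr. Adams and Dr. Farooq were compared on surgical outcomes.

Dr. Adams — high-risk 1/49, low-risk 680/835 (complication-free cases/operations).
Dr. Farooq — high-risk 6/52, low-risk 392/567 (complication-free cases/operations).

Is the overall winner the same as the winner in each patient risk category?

No

High-risk: Dr. Adams 1/49 = 2.0%, Dr. Farooq 6/52 = 11.5% → Dr. Farooq
Low-risk: Dr. Adams 680/835 = 81.4%, Dr. Farooq 392/567 = 69.1% → Dr. Adams
Overall: Dr. Adams 681/884 = 77.0%, Dr. Farooq 398/619 = 64.3% → Dr. Adams
Neither sweeps: Dr. Adams wins 1 of 2 groups, Dr. Farooq wins 1. Dr. Adams wins overall but not every group — no Simpson reversal.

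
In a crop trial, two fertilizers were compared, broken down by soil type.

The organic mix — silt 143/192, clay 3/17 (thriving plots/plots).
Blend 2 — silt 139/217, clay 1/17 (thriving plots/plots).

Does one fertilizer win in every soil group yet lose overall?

No

Silt: the organic mix 143/192 = 74.5%, Blend 2 139/217 = 64.1% → the organic mix
Clay: the organic mix 3/17 = 17.6%, Blend 2 1/17 = 5.9% → the organic mix
Overall: the organic mix 146/209 = 69.9%, Blend 2 140/234 = 59.8% → the organic mix
The organic mix wins overall and in every soil group — no reversal.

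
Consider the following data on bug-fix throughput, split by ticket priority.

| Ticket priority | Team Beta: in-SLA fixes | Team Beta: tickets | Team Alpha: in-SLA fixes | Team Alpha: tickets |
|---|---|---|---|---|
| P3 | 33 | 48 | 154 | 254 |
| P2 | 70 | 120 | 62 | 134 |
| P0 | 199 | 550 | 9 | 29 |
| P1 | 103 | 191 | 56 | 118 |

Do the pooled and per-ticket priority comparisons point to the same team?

P3: Team Beta 33/48 = 68.8%, Team Alpha 154/254 = 60.6% → Team Beta
P2: Team Beta 70/120 = 58.3%, Team Alpha 62/134 = 46.3% → Team Beta
P0: Team Beta 199/550 = 36.2%, Team Alpha 9/29 = 31.0% → Team Beta
P1: Team Beta 103/191 = 53.9%, Team Alpha 56/118 = 47.5% → Team Beta
Overall: Team Beta 405/909 = 44.6%, Team Alpha 281/535 = 52.5% → Team Alpha
Team Beta wins each ticket group but Team Alpha wins overall — the comparison reverses. Team Beta's tickets skew toward P0, which has a lower base rate.

No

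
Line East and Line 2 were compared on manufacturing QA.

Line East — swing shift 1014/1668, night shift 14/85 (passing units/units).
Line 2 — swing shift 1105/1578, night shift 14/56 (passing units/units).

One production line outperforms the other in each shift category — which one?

Swing shift: Line East 1014/1668 = 60.8%, Line 2 1105/1578 = 70.0% → Line 2
Night shift: Line East 14/85 = 16.5%, Line 2 14/56 = 25.0% → Line 2
Line 2 has the higher rate in both groups.

Line 2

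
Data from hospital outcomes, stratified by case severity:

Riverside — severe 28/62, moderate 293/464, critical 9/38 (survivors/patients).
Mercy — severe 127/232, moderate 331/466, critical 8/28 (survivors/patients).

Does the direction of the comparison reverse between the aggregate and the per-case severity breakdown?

No

Severe: Riverside 28/62 = 45.2%, Mercy 127/232 = 54.7% → Mercy
Moderate: Riverside 293/464 = 63.1%, Mercy 331/466 = 71.0% → Mercy
Critical: Riverside 9/38 = 23.7%, Mercy 8/28 = 28.6% → Mercy
Overall: Riverside 330/564 = 58.5%, Mercy 466/726 = 64.2% → Mercy
Mercy wins overall and in every case group — no reversal.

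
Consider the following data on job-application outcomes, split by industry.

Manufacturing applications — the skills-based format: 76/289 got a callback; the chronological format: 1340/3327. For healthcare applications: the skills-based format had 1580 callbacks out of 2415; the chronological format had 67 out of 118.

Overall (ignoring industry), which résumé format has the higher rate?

the skills-based format

Manufacturing: the skills-based format 76/289 = 26.3%, the chronological format 1340/3327 = 40.3% → the chronological format
Healthcare: the skills-based format 1580/2415 = 65.4%, the chronological format 67/118 = 56.8% → the skills-based format
Overall: the skills-based format 1656/2704 = 61.2%, the chronological format 1407/3445 = 40.8% → the skills-based format
(Neither sweeps every industry group, but the skills-based format has the higher pooled rate.)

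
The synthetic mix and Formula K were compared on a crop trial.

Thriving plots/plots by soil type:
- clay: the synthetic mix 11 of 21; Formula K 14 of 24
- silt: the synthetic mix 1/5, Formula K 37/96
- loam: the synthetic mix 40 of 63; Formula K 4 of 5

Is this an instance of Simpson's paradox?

Clay: the synthetic mix 11/21 = 52.4%, Formula K 14/24 = 58.3% → Formula K
Silt: the synthetic mix 1/5 = 20.0%, Formula K 37/96 = 38.5% → Formula K
Loam: the synthetic mix 40/63 = 63.5%, Formula K 4/5 = 80.0% → Formula K
Overall: the synthetic mix 52/89 = 58.4%, Formula K 55/125 = 44.0% → the synthetic mix
Formula K wins each soil group but the synthetic mix wins overall — the comparison reverses. Formula K's plots skew toward silt, which has a lower base rate.

Yes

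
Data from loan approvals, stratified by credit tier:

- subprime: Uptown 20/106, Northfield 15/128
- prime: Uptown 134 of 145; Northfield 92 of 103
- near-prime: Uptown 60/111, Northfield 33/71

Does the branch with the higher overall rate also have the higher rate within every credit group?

Subprime: Uptown 20/106 = 18.9%, Northfield 15/128 = 11.7% → Uptown
Prime: Uptown 134/145 = 92.4%, Northfield 92/103 = 89.3% → Uptown
Near-prime: Uptown 60/111 = 54.1%, Northfield 33/71 = 46.5% → Uptown
Overall: Uptown 214/362 = 59.1%, Northfield 140/302 = 46.4% → Uptown
Uptown wins overall and in every credit group — no reversal.

Yes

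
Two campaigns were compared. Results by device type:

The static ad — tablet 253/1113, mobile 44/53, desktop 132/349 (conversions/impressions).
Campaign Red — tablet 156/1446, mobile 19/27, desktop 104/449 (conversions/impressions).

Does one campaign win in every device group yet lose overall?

Tablet: the static ad 253/1113 = 22.7%, Campaign Red 156/1446 = 10.8% → the static ad
Mobile: the static ad 44/53 = 83.0%, Campaign Red 19/27 = 70.4% → the static ad
Desktop: the static ad 132/349 = 37.8%, Campaign Red 104/449 = 23.2% → the static ad
Overall: the static ad 429/1515 = 28.3%, Campaign Red 279/1922 = 14.5% → the static ad
The static ad wins overall and in every device group — no reversal.

No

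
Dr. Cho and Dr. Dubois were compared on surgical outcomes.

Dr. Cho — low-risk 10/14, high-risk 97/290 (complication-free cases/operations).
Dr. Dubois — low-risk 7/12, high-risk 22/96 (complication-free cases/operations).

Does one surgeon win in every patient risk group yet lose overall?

Low-risk: Dr. Cho 10/14 = 71.4%, Dr. Dubois 7/12 = 58.3% → Dr. Cho
High-risk: Dr. Cho 97/290 = 33.4%, Dr. Dubois 22/96 = 22.9% → Dr. Cho
Overall: Dr. Cho 107/304 = 35.2%, Dr. Dubois 29/108 = 26.9% → Dr. Cho
Dr. Cho wins overall and in every patient risk group — no reversal.

No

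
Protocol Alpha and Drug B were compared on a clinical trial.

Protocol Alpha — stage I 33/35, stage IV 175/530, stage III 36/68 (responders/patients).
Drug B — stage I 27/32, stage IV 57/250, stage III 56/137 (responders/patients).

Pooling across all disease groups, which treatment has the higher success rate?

Protocol Alpha

Stage I: Protocol Alpha 33/35 = 94.3%, Drug B 27/32 = 84.4% → Protocol Alpha
Stage IV: Protocol Alpha 175/530 = 33.0%, Drug B 57/250 = 22.8% → Protocol Alpha
Stage III: Protocol Alpha 36/68 = 52.9%, Drug B 56/137 = 40.9% → Protocol Alpha
Overall: Protocol Alpha 244/633 = 38.5%, Drug B 140/419 = 33.4% → Protocol Alpha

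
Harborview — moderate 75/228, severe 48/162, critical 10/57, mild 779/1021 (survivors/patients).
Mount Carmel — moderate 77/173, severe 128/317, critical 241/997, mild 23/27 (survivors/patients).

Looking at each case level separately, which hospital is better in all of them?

Moderate: Harborview 75/228 = 32.9%, Mount Carmel 77/173 = 44.5% → Mount Carmel
Severe: Harborview 48/162 = 29.6%, Mount Carmel 128/317 = 40.4% → Mount Carmel
Critical: Harborview 10/57 = 17.5%, Mount Carmel 241/997 = 24.2% → Mount Carmel
Mild: Harborview 779/1021 = 76.3%, Mount Carmel 23/27 = 85.2% → Mount Carmel
Mount Carmel has the higher rate in all 4 groups.

Mount Carmel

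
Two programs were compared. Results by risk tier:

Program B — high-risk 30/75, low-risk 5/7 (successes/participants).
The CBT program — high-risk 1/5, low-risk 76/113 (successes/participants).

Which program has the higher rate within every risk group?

Program B

High-risk: Program B 30/75 = 40.0%, the CBT program 1/5 = 20.0% → Program B
Low-risk: Program B 5/7 = 71.4%, the CBT program 76/113 = 67.3% → Program B
Program B has the higher rate in both groups.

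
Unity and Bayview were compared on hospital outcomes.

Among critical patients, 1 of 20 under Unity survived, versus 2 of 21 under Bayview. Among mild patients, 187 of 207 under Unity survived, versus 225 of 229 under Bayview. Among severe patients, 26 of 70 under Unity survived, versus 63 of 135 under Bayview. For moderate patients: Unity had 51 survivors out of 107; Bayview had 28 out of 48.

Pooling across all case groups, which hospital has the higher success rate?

Critical: Unity 1/20 = 5.0%, Bayview 2/21 = 9.5% → Bayview
Mild: Unity 187/207 = 90.3%, Bayview 225/229 = 98.3% → Bayview
Severe: Unity 26/70 = 37.1%, Bayview 63/135 = 46.7% → Bayview
Moderate: Unity 51/107 = 47.7%, Bayview 28/48 = 58.3% → Bayview
Overall: Unity 265/404 = 65.6%, Bayview 318/433 = 73.4% → Bayview

Bayview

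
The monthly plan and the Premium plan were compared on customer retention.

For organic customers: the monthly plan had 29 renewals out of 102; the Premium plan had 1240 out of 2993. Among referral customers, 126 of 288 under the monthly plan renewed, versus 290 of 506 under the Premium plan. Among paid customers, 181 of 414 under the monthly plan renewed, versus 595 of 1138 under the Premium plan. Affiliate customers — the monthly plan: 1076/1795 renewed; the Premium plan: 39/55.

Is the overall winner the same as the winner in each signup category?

No

Organic: the monthly plan 29/102 = 28.4%, the Premium plan 1240/2993 = 41.4% → the Premium plan
Referral: the monthly plan 126/288 = 43.8%, the Premium plan 290/506 = 57.3% → the Premium plan
Paid: the monthly plan 181/414 = 43.7%, the Premium plan 595/1138 = 52.3% → the Premium plan
Affiliate: the monthly plan 1076/1795 = 59.9%, the Premium plan 39/55 = 70.9% → the Premium plan
Overall: the monthly plan 1412/2599 = 54.3%, the Premium plan 2164/4692 = 46.1% → the monthly plan
The Premium plan wins each signup group but the monthly plan wins overall — the comparison reverses. The Premium plan's customers skew toward organic, which has a lower base rate.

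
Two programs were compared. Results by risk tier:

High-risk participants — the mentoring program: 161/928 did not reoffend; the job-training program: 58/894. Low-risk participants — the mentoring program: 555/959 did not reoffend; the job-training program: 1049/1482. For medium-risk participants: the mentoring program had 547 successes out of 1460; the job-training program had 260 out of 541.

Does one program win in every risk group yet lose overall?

High-risk: the mentoring program 161/928 = 17.3%, the job-training program 58/894 = 6.5% → the mentoring program
Low-risk: the mentoring program 555/959 = 57.9%, the job-training program 1049/1482 = 70.8% → the job-training program
Medium-risk: the mentoring program 547/1460 = 37.5%, the job-training program 260/541 = 48.1% → the job-training program
Overall: the mentoring program 1263/3347 = 37.7%, the job-training program 1367/2917 = 46.9% → the job-training program
Neither sweeps: the mentoring program wins 1 of 3 groups, the job-training program wins 2. The job-training program wins overall but not every group — no Simpson reversal.

No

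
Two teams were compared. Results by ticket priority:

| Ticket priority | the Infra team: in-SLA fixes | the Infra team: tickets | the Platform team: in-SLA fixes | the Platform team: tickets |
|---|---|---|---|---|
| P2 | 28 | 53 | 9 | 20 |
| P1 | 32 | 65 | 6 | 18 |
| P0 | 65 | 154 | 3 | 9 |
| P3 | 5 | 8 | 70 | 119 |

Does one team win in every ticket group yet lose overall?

P2: the Infra team 28/53 = 52.8%, the Platform team 9/20 = 45.0% → the Infra team
P1: the Infra team 32/65 = 49.2%, the Platform team 6/18 = 33.3% → the Infra team
P0: the Infra team 65/154 = 42.2%, the Platform team 3/9 = 33.3% → the Infra team
P3: the Infra team 5/8 = 62.5%, the Platform team 70/119 = 58.8% → the Infra team
Overall: the Infra team 130/280 = 46.4%, the Platform team 88/166 = 53.0% → the Platform team
The Infra team wins each ticket group but the Platform team wins overall — the comparison reverses. The Infra team's tickets skew toward P0, which has a lower base rate.

Yes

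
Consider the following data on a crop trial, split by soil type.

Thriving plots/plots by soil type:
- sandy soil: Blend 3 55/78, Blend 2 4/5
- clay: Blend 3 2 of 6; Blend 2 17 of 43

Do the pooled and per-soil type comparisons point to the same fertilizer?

No

Sandy soil: Blend 3 55/78 = 70.5%, Blend 2 4/5 = 80.0% → Blend 2
Clay: Blend 3 2/6 = 33.3%, Blend 2 17/43 = 39.5% → Blend 2
Overall: Blend 3 57/84 = 67.9%, Blend 2 21/48 = 43.8% → Blend 3
Blend 2 wins each soil group but Blend 3 wins overall — the comparison reverses. Blend 2's plots skew toward clay, which has a lower base rate.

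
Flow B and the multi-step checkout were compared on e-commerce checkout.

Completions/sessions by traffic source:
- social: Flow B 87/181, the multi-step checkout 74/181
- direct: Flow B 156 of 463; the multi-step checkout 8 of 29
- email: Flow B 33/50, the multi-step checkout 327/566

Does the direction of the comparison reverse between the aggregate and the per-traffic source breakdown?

Yes

Social: Flow B 87/181 = 48.1%, the multi-step checkout 74/181 = 40.9% → Flow B
Direct: Flow B 156/463 = 33.7%, the multi-step checkout 8/29 = 27.6% → Flow B
Email: Flow B 33/50 = 66.0%, the multi-step checkout 327/566 = 57.8% → Flow B
Overall: Flow B 276/694 = 39.8%, the multi-step checkout 409/776 = 52.7% → the multi-step checkout
Flow B wins each traffic group but the multi-step checkout wins overall — the comparison reverses. Flow B's sessions skew toward direct, which has a lower base rate.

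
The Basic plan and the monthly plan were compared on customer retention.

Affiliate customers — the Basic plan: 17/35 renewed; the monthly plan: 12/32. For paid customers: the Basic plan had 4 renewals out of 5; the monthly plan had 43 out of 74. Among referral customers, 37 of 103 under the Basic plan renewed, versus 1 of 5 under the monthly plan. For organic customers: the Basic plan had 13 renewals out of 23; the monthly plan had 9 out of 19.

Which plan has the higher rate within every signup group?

Affiliate: the Basic plan 17/35 = 48.6%, the monthly plan 12/32 = 37.5% → the Basic plan
Paid: the Basic plan 4/5 = 80.0%, the monthly plan 43/74 = 58.1% → the Basic plan
Referral: the Basic plan 37/103 = 35.9%, the monthly plan 1/5 = 20.0% → the Basic plan
Organic: the Basic plan 13/23 = 56.5%, the monthly plan 9/19 = 47.4% → the Basic plan
The Basic plan has the higher rate in all 4 groups.

the Basic plan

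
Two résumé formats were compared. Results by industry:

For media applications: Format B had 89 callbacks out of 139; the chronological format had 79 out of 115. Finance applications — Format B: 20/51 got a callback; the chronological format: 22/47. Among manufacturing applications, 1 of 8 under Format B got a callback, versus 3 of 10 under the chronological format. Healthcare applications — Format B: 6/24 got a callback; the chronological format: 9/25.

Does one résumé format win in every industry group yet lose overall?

No

Media: Format B 89/139 = 64.0%, the chronological format 79/115 = 68.7% → the chronological format
Finance: Format B 20/51 = 39.2%, the chronological format 22/47 = 46.8% → the chronological format
Manufacturing: Format B 1/8 = 12.5%, the chronological format 3/10 = 30.0% → the chronological format
Healthcare: Format B 6/24 = 25.0%, the chronological format 9/25 = 36.0% → the chronological format
Overall: Format B 116/222 = 52.3%, the chronological format 113/197 = 57.4% → the chronological format
The chronological format wins overall and in every industry group — no reversal.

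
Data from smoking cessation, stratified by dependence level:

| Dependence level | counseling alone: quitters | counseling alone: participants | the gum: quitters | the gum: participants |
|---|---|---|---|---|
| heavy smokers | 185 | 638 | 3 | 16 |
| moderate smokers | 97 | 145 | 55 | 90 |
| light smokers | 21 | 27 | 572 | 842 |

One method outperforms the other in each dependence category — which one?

counseling alone

Heavy smokers: counseling alone 185/638 = 29.0%, the gum 3/16 = 18.8% → counseling alone
Moderate smokers: counseling alone 97/145 = 66.9%, the gum 55/90 = 61.1% → counseling alone
Light smokers: counseling alone 21/27 = 77.8%, the gum 572/842 = 67.9% → counseling alone
Counseling alone has the higher rate in all 3 groups.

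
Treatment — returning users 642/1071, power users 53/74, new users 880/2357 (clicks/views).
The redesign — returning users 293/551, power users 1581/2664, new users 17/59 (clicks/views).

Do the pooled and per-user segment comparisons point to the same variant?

No

Returning users: Treatment 642/1071 = 59.9%, the redesign 293/551 = 53.2% → Treatment
Power users: Treatment 53/74 = 71.6%, the redesign 1581/2664 = 59.3% → Treatment
New users: Treatment 880/2357 = 37.3%, the redesign 17/59 = 28.8% → Treatment
Overall: Treatment 1575/3502 = 45.0%, the redesign 1891/3274 = 57.8% → the redesign
Treatment wins each user group but the redesign wins overall — the comparison reverses. Treatment's views skew toward new users, which has a lower base rate.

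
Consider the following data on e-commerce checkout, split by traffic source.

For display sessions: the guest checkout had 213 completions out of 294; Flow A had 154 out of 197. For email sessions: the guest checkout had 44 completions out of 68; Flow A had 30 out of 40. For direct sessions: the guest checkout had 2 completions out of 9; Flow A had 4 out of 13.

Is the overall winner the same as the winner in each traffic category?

Display: the guest checkout 213/294 = 72.4%, Flow A 154/197 = 78.2% → Flow A
Email: the guest checkout 44/68 = 64.7%, Flow A 30/40 = 75.0% → Flow A
Direct: the guest checkout 2/9 = 22.2%, Flow A 4/13 = 30.8% → Flow A
Overall: the guest checkout 259/371 = 69.8%, Flow A 188/250 = 75.2% → Flow A
Flow A wins overall and in every traffic group — no reversal.

Yes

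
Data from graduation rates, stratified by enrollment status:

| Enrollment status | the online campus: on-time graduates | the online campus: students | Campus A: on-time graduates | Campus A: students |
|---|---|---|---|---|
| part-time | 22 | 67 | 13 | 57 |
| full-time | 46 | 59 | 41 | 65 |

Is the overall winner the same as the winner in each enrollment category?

Part-time: the online campus 22/67 = 32.8%, Campus A 13/57 = 22.8% → the online campus
Full-time: the online campus 46/59 = 78.0%, Campus A 41/65 = 63.1% → the online campus
Overall: the online campus 68/126 = 54.0%, Campus A 54/122 = 44.3% → the online campus
The online campus wins overall and in every enrollment group — no reversal.

Yes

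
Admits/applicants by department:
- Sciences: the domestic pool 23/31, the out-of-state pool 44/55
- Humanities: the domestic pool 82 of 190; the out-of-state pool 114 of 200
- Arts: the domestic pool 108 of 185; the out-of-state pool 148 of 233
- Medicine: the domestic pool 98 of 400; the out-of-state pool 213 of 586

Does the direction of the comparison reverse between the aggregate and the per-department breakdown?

Sciences: the domestic pool 23/31 = 74.2%, the out-of-state pool 44/55 = 80.0% → the out-of-state pool
Humanities: the domestic pool 82/190 = 43.2%, the out-of-state pool 114/200 = 57.0% → the out-of-state pool
Arts: the domestic pool 108/185 = 58.4%, the out-of-state pool 148/233 = 63.5% → the out-of-state pool
Medicine: the domestic pool 98/400 = 24.5%, the out-of-state pool 213/586 = 36.3% → the out-of-state pool
Overall: the domestic pool 311/806 = 38.6%, the out-of-state pool 519/1074 = 48.3% → the out-of-state pool
The out-of-state pool wins overall and in every department group — no reversal.

No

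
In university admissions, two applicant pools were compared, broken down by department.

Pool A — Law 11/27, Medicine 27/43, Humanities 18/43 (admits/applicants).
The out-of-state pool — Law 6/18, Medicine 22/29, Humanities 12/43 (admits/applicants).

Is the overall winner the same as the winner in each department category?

No

Law: Pool A 11/27 = 40.7%, the out-of-state pool 6/18 = 33.3% → Pool A
Medicine: Pool A 27/43 = 62.8%, the out-of-state pool 22/29 = 75.9% → the out-of-state pool
Humanities: Pool A 18/43 = 41.9%, the out-of-state pool 12/43 = 27.9% → Pool A
Overall: Pool A 56/113 = 49.6%, the out-of-state pool 40/90 = 44.4% → Pool A
Neither sweeps: Pool A wins 2 of 3 groups, the out-of-state pool wins 1. Pool A wins overall but not every group — no Simpson reversal.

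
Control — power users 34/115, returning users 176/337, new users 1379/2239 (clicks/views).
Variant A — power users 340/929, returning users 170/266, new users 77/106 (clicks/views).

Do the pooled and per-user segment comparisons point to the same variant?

No

Power users: Control 34/115 = 29.6%, Variant A 340/929 = 36.6% → Variant A
Returning users: Control 176/337 = 52.2%, Variant A 170/266 = 63.9% → Variant A
New users: Control 1379/2239 = 61.6%, Variant A 77/106 = 72.6% → Variant A
Overall: Control 1589/2691 = 59.0%, Variant A 587/1301 = 45.1% → Control
Variant A wins each user group but Control wins overall — the comparison reverses. Variant A's views skew toward power users, which has a lower base rate.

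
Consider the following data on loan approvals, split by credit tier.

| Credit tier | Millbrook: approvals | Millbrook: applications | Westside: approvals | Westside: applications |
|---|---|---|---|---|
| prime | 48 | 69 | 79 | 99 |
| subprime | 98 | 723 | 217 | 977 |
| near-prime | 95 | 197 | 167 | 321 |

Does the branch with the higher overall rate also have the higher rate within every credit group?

Prime: Millbrook 48/69 = 69.6%, Westside 79/99 = 79.8% → Westside
Subprime: Millbrook 98/723 = 13.6%, Westside 217/977 = 22.2% → Westside
Near-prime: Millbrook 95/197 = 48.2%, Westside 167/321 = 52.0% → Westside
Overall: Millbrook 241/989 = 24.4%, Westside 463/1397 = 33.1% → Westside
Westside wins overall and in every credit group — no reversal.

Yes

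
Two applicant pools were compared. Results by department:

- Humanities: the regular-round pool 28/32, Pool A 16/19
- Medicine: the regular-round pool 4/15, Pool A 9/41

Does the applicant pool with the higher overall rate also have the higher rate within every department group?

Humanities: the regular-round pool 28/32 = 87.5%, Pool A 16/19 = 84.2% → the regular-round pool
Medicine: the regular-round pool 4/15 = 26.7%, Pool A 9/41 = 22.0% → the regular-round pool
Overall: the regular-round pool 32/47 = 68.1%, Pool A 25/60 = 41.7% → the regular-round pool
The regular-round pool wins overall and in every department group — no reversal.

Yes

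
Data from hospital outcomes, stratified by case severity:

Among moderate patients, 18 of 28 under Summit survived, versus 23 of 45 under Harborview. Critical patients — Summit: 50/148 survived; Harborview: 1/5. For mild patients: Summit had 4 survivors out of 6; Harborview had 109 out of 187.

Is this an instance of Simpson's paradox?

Yes

Moderate: Summit 18/28 = 64.3%, Harborview 23/45 = 51.1% → Summit
Critical: Summit 50/148 = 33.8%, Harborview 1/5 = 20.0% → Summit
Mild: Summit 4/6 = 66.7%, Harborview 109/187 = 58.3% → Summit
Overall: Summit 72/182 = 39.6%, Harborview 133/237 = 56.1% → Harborview
Summit wins each case group but Harborview wins overall — the comparison reverses. Summit's patients skew toward critical, which has a lower base rate.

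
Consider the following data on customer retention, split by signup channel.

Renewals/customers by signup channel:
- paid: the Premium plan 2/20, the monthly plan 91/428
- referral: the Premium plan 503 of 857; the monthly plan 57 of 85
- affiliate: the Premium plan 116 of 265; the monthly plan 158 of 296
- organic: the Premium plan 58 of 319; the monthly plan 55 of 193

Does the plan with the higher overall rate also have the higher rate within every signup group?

No

Paid: the Premium plan 2/20 = 10.0%, the monthly plan 91/428 = 21.3% → the monthly plan
Referral: the Premium plan 503/857 = 58.7%, the monthly plan 57/85 = 67.1% → the monthly plan
Affiliate: the Premium plan 116/265 = 43.8%, the monthly plan 158/296 = 53.4% → the monthly plan
Organic: the Premium plan 58/319 = 18.2%, the monthly plan 55/193 = 28.5% → the monthly plan
Overall: the Premium plan 679/1461 = 46.5%, the monthly plan 361/1002 = 36.0% → the Premium plan
The monthly plan wins each signup group but the Premium plan wins overall — the comparison reverses. The monthly plan's customers skew toward paid, which has a lower base rate.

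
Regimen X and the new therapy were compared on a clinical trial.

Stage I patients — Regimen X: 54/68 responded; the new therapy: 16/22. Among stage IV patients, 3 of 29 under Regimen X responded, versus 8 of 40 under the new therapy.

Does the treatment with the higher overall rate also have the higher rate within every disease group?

Stage I: Regimen X 54/68 = 79.4%, the new therapy 16/22 = 72.7% → Regimen X
Stage IV: Regimen X 3/29 = 10.3%, the new therapy 8/40 = 20.0% → the new therapy
Overall: Regimen X 57/97 = 58.8%, the new therapy 24/62 = 38.7% → Regimen X
Neither sweeps: Regimen X wins 1 of 2 groups, the new therapy wins 1. Regimen X wins overall but not every group — no Simpson reversal.

No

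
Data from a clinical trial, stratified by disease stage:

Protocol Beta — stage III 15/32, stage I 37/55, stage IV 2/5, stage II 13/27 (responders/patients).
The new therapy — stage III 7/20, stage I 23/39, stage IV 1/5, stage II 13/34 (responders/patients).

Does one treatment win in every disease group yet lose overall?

Stage III: Protocol Beta 15/32 = 46.9%, the new therapy 7/20 = 35.0% → Protocol Beta
Stage I: Protocol Beta 37/55 = 67.3%, the new therapy 23/39 = 59.0% → Protocol Beta
Stage IV: Protocol Beta 2/5 = 40.0%, the new therapy 1/5 = 20.0% → Protocol Beta
Stage II: Protocol Beta 13/27 = 48.1%, the new therapy 13/34 = 38.2% → Protocol Beta
Overall: Protocol Beta 67/119 = 56.3%, the new therapy 44/98 = 44.9% → Protocol Beta
Protocol Beta wins overall and in every disease group — no reversal.

No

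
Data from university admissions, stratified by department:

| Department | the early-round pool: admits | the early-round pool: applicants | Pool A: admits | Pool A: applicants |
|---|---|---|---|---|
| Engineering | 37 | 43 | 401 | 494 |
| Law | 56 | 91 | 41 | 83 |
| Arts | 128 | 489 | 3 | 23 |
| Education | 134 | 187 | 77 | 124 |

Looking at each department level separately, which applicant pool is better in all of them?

Engineering: the early-round pool 37/43 = 86.0%, Pool A 401/494 = 81.2% → the early-round pool
Law: the early-round pool 56/91 = 61.5%, Pool A 41/83 = 49.4% → the early-round pool
Arts: the early-round pool 128/489 = 26.2%, Pool A 3/23 = 13.0% → the early-round pool
Education: the early-round pool 134/187 = 71.7%, Pool A 77/124 = 62.1% → the early-round pool
The early-round pool has the higher rate in all 4 groups.

the early-round pool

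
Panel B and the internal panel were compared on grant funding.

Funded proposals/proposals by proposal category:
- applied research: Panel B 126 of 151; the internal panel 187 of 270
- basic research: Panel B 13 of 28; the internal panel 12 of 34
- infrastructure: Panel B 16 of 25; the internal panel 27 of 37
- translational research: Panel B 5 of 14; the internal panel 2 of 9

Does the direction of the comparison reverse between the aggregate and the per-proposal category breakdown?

No

Applied research: Panel B 126/151 = 83.4%, the internal panel 187/270 = 69.3% → Panel B
Basic research: Panel B 13/28 = 46.4%, the internal panel 12/34 = 35.3% → Panel B
Infrastructure: Panel B 16/25 = 64.0%, the internal panel 27/37 = 73.0% → the internal panel
Translational research: Panel B 5/14 = 35.7%, the internal panel 2/9 = 22.2% → Panel B
Overall: Panel B 160/218 = 73.4%, the internal panel 228/350 = 65.1% → Panel B
Neither sweeps: Panel B wins 3 of 4 groups, the internal panel wins 1. Panel B wins overall but not every group — no Simpson reversal.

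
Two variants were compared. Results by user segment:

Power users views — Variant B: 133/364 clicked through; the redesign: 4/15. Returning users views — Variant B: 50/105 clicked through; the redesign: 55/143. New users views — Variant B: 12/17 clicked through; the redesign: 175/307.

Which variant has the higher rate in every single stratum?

Variant B

Power users: Variant B 133/364 = 36.5%, the redesign 4/15 = 26.7% → Variant B
Returning users: Variant B 50/105 = 47.6%, the redesign 55/143 = 38.5% → Variant B
New users: Variant B 12/17 = 70.6%, the redesign 175/307 = 57.0% → Variant B
Variant B has the higher rate in all 3 groups.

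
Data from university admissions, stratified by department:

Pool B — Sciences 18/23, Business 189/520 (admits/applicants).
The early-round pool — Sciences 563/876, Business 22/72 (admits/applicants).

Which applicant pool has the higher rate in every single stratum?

Sciences: Pool B 18/23 = 78.3%, the early-round pool 563/876 = 64.3% → Pool B
Business: Pool B 189/520 = 36.3%, the early-round pool 22/72 = 30.6% → Pool B
Pool B has the higher rate in both groups.

Pool B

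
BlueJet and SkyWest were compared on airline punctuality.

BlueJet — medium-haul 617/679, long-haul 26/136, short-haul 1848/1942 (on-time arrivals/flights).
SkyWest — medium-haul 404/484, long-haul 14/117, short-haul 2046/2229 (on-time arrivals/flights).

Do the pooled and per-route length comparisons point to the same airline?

Medium-haul: BlueJet 617/679 = 90.9%, SkyWest 404/484 = 83.5% → BlueJet
Long-haul: BlueJet 26/136 = 19.1%, SkyWest 14/117 = 12.0% → BlueJet
Short-haul: BlueJet 1848/1942 = 95.2%, SkyWest 2046/2229 = 91.8% → BlueJet
Overall: BlueJet 2491/2757 = 90.4%, SkyWest 2464/2830 = 87.1% → BlueJet
BlueJet wins overall and in every route group — no reversal.

Yes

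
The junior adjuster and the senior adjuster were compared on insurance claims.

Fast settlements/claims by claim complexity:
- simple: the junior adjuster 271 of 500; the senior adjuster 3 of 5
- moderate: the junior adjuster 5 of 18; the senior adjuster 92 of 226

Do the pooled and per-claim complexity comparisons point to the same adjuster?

No

Simple: the junior adjuster 271/500 = 54.2%, the senior adjuster 3/5 = 60.0% → the senior adjuster
Moderate: the junior adjuster 5/18 = 27.8%, the senior adjuster 92/226 = 40.7% → the senior adjuster
Overall: the junior adjuster 276/518 = 53.3%, the senior adjuster 95/231 = 41.1% → the junior adjuster
The senior adjuster wins each claim group but the junior adjuster wins overall — the comparison reverses. The senior adjuster's claims skew toward moderate, which has a lower base rate.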